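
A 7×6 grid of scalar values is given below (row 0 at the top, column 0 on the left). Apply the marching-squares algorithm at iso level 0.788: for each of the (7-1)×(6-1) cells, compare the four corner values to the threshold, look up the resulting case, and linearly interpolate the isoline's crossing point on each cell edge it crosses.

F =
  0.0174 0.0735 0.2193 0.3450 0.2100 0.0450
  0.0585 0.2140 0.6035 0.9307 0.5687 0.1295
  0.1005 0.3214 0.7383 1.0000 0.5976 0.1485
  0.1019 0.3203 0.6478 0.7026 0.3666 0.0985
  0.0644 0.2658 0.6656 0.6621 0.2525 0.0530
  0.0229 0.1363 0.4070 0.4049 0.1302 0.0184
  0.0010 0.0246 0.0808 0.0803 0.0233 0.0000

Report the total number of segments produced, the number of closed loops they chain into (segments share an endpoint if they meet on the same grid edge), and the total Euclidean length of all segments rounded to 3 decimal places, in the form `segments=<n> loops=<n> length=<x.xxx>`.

segments=6 loops=1 length=5.005

cell (0,2): code 0100 → (0.756,3.000)–(1.000,2.564)
cell (0,3): code 1000 → (1.000,3.394)–(0.756,3.000)
cell (1,2): code 0110 → (1.000,2.564)–(2.000,2.190)
cell (1,3): code 1001 → (2.000,3.527)–(1.000,3.394)
cell (2,2): code 0010 → (2.000,2.190)–(2.713,3.000)
cell (2,3): code 0001 → (2.713,3.000)–(2.000,3.527)
total: 6 segments, chained into 1 closed loop(s), length Σ = 5.004845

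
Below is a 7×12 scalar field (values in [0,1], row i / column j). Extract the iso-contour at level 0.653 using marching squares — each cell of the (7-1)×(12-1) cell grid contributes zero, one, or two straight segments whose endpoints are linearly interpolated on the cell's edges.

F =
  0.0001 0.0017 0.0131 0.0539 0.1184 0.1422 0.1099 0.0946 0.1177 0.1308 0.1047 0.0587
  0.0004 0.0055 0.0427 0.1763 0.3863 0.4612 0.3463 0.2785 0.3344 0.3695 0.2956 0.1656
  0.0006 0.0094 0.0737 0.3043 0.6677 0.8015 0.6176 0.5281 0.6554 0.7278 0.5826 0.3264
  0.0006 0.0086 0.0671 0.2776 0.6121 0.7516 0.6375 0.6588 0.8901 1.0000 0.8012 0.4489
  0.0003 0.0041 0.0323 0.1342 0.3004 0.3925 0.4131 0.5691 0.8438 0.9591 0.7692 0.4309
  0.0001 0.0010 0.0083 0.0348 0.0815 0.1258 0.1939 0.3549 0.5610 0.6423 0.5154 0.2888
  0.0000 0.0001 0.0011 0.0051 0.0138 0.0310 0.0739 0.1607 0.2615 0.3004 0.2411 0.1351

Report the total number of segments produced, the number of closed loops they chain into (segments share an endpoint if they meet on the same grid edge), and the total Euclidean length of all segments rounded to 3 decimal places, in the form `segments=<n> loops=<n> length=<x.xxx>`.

segments=22 loops=2 length=16.374

cell (1,3): code 0100 → (1.948,4.000)–(2.000,3.960)
cell (1,4): code 1100 → (1.564,5.000)–(1.948,4.000)
cell (1,5): code 1000 → (2.000,5.808)–(1.564,5.000)
cell (1,7): code 0100 → (1.993,8.000)–(2.000,7.981)
cell (1,8): code 1100 → (1.791,9.000)–(1.993,8.000)
cell (1,9): code 1000 → (2.000,9.515)–(1.791,9.000)
cell (2,3): code 0010 → (2.000,3.960)–(2.264,4.000)
cell (2,4): code 0111 → (2.264,4.000)–(3.000,4.293)
cell (2,5): code 1001 → (3.000,5.864)–(2.000,5.808)
cell (2,6): code 0100 → (2.956,7.000)–(3.000,6.728)
cell (2,7): code 1110 → (2.000,7.981)–(2.956,7.000)
cell (2,9): code 1101 → (2.322,10.000)–(2.000,9.515)
cell (2,10): code 1000 → (3.000,10.421)–(2.322,10.000)
cell (3,4): code 0010 → (3.000,4.293)–(3.275,5.000)
cell (3,5): code 0001 → (3.275,5.000)–(3.000,5.864)
cell (3,6): code 0010 → (3.000,6.728)–(3.065,7.000)
cell (3,7): code 0111 → (3.065,7.000)–(4.000,7.305)
cell (3,10): code 1001 → (4.000,10.343)–(3.000,10.421)
cell (4,7): code 0010 → (4.000,7.305)–(4.675,8.000)
cell (4,8): code 0011 → (4.675,8.000)–(4.966,9.000)
cell (4,9): code 0011 → (4.966,9.000)–(4.458,10.000)
cell (4,10): code 0001 → (4.458,10.000)–(4.000,10.343)
total: 22 segments, chained into 2 closed loop(s), length Σ = 16.373659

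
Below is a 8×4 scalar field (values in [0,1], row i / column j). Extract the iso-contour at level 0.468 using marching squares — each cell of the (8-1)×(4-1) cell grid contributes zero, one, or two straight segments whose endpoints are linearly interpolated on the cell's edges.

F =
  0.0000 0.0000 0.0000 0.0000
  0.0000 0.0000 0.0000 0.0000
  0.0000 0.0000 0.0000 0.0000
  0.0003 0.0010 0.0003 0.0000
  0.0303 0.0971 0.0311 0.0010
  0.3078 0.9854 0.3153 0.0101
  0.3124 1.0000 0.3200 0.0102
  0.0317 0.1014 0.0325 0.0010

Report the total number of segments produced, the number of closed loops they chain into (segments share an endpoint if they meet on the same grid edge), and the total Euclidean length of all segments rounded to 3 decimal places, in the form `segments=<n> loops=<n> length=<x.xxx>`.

segments=6 loops=1 length=5.883

cell (4,0): code 0100 → (4.418,1.000)–(5.000,0.236)
cell (4,1): code 1000 → (5.000,1.772)–(4.418,1.000)
cell (5,0): code 0110 → (5.000,0.236)–(6.000,0.226)
cell (5,1): code 1001 → (6.000,1.782)–(5.000,1.772)
cell (6,0): code 0010 → (6.000,0.226)–(6.592,1.000)
cell (6,1): code 0001 → (6.592,1.000)–(6.000,1.782)
total: 6 segments, chained into 1 closed loop(s), length Σ = 5.882993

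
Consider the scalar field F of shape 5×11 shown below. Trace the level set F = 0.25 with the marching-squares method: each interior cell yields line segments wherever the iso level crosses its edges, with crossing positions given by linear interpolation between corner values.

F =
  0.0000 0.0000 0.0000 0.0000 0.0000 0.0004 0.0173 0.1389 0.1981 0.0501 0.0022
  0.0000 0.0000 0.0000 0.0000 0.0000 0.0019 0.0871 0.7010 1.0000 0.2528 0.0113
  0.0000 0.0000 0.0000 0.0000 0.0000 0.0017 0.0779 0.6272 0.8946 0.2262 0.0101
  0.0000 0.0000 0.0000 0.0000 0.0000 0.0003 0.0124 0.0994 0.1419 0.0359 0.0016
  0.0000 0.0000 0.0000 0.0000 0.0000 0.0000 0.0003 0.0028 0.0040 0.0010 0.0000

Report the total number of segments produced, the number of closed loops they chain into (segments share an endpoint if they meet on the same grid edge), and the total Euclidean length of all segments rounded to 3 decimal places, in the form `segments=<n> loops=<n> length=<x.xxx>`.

cell (0,6): code 0100 → (0.198,7.000)–(1.000,6.265)
cell (0,7): code 1100 → (0.065,8.000)–(0.198,7.000)
cell (0,8): code 1100 → (0.986,9.000)–(0.065,8.000)
cell (0,9): code 1000 → (1.000,9.012)–(0.986,9.000)
cell (1,6): code 0110 → (1.000,6.265)–(2.000,6.313)
cell (1,8): code 1011 → (2.000,8.964)–(1.105,9.000)
cell (1,9): code 0001 → (1.105,9.000)–(1.000,9.012)
cell (2,6): code 0010 → (2.000,6.313)–(2.715,7.000)
cell (2,7): code 0011 → (2.715,7.000)–(2.856,8.000)
cell (2,8): code 0001 → (2.856,8.000)–(2.000,8.964)
total: 10 segments, chained into 1 closed loop(s), length Σ = 8.767859

segments=10 loops=1 length=8.768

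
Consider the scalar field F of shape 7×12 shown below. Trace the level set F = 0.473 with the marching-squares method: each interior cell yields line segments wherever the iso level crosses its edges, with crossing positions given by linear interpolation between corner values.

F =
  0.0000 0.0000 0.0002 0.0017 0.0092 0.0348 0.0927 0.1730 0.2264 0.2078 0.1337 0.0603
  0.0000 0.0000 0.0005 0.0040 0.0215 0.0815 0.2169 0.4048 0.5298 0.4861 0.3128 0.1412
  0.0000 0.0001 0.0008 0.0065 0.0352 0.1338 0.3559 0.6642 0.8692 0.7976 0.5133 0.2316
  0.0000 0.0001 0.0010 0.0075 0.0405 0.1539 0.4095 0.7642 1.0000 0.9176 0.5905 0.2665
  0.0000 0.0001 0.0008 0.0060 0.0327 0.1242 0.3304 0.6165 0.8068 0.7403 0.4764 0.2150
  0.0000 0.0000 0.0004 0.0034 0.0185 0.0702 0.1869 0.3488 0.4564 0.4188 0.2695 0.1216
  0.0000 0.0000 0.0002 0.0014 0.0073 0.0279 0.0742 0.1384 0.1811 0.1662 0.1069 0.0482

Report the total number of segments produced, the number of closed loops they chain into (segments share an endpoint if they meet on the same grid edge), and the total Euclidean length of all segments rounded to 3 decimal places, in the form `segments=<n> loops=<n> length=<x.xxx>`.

cell (0,7): code 0100 → (0.813,8.000)–(1.000,7.546)
cell (0,8): code 1100 → (0.953,9.000)–(0.813,8.000)
cell (0,9): code 1000 → (1.000,9.076)–(0.953,9.000)
cell (1,6): code 0100 → (1.263,7.000)–(2.000,6.380)
cell (1,7): code 1110 → (1.000,7.546)–(1.263,7.000)
cell (1,9): code 1101 → (1.799,10.000)–(1.000,9.076)
cell (1,10): code 1000 → (2.000,10.143)–(1.799,10.000)
cell (2,6): code 0110 → (2.000,6.380)–(3.000,6.179)
cell (2,10): code 1001 → (3.000,10.363)–(2.000,10.143)
cell (3,6): code 0110 → (3.000,6.179)–(4.000,6.498)
cell (3,10): code 1001 → (4.000,10.013)–(3.000,10.363)
cell (4,6): code 0010 → (4.000,6.498)–(4.536,7.000)
cell (4,7): code 0011 → (4.536,7.000)–(4.953,8.000)
cell (4,8): code 0011 → (4.953,8.000)–(4.831,9.000)
cell (4,9): code 0011 → (4.831,9.000)–(4.016,10.000)
cell (4,10): code 0001 → (4.016,10.000)–(4.000,10.013)
total: 16 segments, chained into 1 closed loop(s), length Σ = 12.916419

segments=16 loops=1 length=12.916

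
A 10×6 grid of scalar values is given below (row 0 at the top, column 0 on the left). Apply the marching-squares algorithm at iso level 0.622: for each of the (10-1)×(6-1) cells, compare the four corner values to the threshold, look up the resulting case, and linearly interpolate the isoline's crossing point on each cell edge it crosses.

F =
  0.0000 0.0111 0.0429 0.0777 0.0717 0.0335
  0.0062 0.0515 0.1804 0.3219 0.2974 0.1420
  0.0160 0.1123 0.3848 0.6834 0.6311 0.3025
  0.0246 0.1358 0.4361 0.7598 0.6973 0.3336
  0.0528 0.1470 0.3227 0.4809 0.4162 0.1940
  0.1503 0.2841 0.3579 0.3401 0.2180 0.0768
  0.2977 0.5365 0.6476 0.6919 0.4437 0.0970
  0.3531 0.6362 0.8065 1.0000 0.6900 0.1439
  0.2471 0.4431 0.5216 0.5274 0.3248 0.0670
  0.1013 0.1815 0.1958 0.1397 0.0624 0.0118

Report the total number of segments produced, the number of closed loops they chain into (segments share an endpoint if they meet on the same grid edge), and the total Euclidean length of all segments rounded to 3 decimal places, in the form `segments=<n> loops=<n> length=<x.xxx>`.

cell (1,2): code 0100 → (1.830,3.000)–(2.000,2.794)
cell (1,3): code 1100 → (1.973,4.000)–(1.830,3.000)
cell (1,4): code 1000 → (2.000,4.028)–(1.973,4.000)
cell (2,2): code 0110 → (2.000,2.794)–(3.000,2.574)
cell (2,4): code 1001 → (3.000,4.207)–(2.000,4.028)
cell (3,2): code 0010 → (3.000,2.574)–(3.494,3.000)
cell (3,3): code 0011 → (3.494,3.000)–(3.268,4.000)
cell (3,4): code 0001 → (3.268,4.000)–(3.000,4.207)
cell (5,1): code 0100 → (5.912,2.000)–(6.000,1.770)
cell (5,2): code 1100 → (5.801,3.000)–(5.912,2.000)
cell (5,3): code 1000 → (6.000,3.282)–(5.801,3.000)
cell (6,0): code 0100 → (6.858,1.000)–(7.000,0.950)
cell (6,1): code 1110 → (6.000,1.770)–(6.858,1.000)
cell (6,3): code 1101 → (6.724,4.000)–(6.000,3.282)
cell (6,4): code 1000 → (7.000,4.125)–(6.724,4.000)
cell (7,0): code 0010 → (7.000,0.950)–(7.074,1.000)
cell (7,1): code 0011 → (7.074,1.000)–(7.648,2.000)
cell (7,2): code 0011 → (7.648,2.000)–(7.800,3.000)
cell (7,3): code 0011 → (7.800,3.000)–(7.186,4.000)
cell (7,4): code 0001 → (7.186,4.000)–(7.000,4.125)
total: 20 segments, chained into 2 closed loop(s), length Σ = 13.245924

segments=20 loops=2 length=13.246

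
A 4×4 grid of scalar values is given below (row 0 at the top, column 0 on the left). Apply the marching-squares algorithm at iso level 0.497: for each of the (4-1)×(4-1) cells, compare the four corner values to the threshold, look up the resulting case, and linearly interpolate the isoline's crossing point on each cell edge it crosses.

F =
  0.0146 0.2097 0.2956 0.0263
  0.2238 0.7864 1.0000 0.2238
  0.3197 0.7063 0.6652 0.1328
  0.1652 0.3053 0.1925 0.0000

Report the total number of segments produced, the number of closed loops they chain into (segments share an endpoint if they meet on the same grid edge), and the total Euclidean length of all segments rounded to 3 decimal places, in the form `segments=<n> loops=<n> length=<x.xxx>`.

cell (0,0): code 0100 → (0.498,1.000)–(1.000,0.486)
cell (0,1): code 1100 → (0.286,2.000)–(0.498,1.000)
cell (0,2): code 1000 → (1.000,2.648)–(0.286,2.000)
cell (1,0): code 0110 → (1.000,0.486)–(2.000,0.459)
cell (1,2): code 1001 → (2.000,2.316)–(1.000,2.648)
cell (2,0): code 0010 → (2.000,0.459)–(2.522,1.000)
cell (2,1): code 0011 → (2.522,1.000)–(2.356,2.000)
cell (2,2): code 0001 → (2.356,2.000)–(2.000,2.316)
total: 8 segments, chained into 1 closed loop(s), length Σ = 7.000826

segments=8 loops=1 length=7.001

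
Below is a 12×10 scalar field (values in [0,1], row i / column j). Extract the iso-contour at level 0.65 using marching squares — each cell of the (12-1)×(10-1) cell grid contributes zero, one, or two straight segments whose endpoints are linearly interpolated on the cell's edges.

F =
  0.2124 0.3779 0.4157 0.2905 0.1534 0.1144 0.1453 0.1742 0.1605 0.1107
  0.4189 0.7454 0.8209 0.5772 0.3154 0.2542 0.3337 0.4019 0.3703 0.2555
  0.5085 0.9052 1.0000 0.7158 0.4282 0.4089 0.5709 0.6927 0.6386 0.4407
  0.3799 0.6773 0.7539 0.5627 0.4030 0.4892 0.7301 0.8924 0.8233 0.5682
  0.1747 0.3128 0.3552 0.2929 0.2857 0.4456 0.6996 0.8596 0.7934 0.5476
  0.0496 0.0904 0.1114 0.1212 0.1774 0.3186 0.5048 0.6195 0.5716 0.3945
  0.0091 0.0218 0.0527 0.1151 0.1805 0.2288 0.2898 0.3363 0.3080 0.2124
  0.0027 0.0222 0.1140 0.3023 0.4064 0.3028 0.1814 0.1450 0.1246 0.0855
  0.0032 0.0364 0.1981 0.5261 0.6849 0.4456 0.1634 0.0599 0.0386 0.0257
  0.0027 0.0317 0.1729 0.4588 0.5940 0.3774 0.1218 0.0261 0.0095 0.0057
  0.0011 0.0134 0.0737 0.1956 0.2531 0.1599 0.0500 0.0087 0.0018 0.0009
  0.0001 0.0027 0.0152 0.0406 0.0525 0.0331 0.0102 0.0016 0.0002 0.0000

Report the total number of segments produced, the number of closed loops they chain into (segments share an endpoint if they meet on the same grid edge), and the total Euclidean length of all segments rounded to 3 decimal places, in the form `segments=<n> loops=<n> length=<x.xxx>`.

segments=28 loops=3 length=19.198

cell (0,0): code 0100 → (0.740,1.000)–(1.000,0.708)
cell (0,1): code 1100 → (0.578,2.000)–(0.740,1.000)
cell (0,2): code 1000 → (1.000,2.701)–(0.578,2.000)
cell (1,0): code 0110 → (1.000,0.708)–(2.000,0.357)
cell (1,2): code 1101 → (1.525,3.000)–(1.000,2.701)
cell (1,3): code 1000 → (2.000,3.229)–(1.525,3.000)
cell (1,6): code 0100 → (1.853,7.000)–(2.000,6.649)
cell (1,7): code 1000 → (2.000,7.789)–(1.853,7.000)
cell (2,0): code 0110 → (2.000,0.357)–(3.000,0.908)
cell (2,2): code 1011 → (3.000,2.543)–(2.430,3.000)
cell (2,3): code 0001 → (2.430,3.000)–(2.000,3.229)
cell (2,5): code 0100 → (2.497,6.000)–(3.000,5.667)
cell (2,6): code 1110 → (2.000,6.649)–(2.497,6.000)
cell (2,7): code 1101 → (2.062,8.000)–(2.000,7.789)
cell (2,8): code 1000 → (3.000,8.679)–(2.062,8.000)
cell (3,0): code 0010 → (3.000,0.908)–(3.075,1.000)
cell (3,1): code 0011 → (3.075,1.000)–(3.261,2.000)
cell (3,2): code 0001 → (3.261,2.000)–(3.000,2.543)
cell (3,5): code 0110 → (3.000,5.667)–(4.000,5.805)
cell (3,8): code 1001 → (4.000,8.583)–(3.000,8.679)
cell (4,5): code 0010 → (4.000,5.805)–(4.255,6.000)
cell (4,6): code 0011 → (4.255,6.000)–(4.873,7.000)
cell (4,7): code 0011 → (4.873,7.000)–(4.647,8.000)
cell (4,8): code 0001 → (4.647,8.000)–(4.000,8.583)
cell (7,3): code 0100 → (7.875,4.000)–(8.000,3.780)
cell (7,4): code 1000 → (8.000,4.146)–(7.875,4.000)
cell (8,3): code 0010 → (8.000,3.780)–(8.384,4.000)
cell (8,4): code 0001 → (8.384,4.000)–(8.000,4.146)
total: 28 segments, chained into 3 closed loop(s), length Σ = 19.197725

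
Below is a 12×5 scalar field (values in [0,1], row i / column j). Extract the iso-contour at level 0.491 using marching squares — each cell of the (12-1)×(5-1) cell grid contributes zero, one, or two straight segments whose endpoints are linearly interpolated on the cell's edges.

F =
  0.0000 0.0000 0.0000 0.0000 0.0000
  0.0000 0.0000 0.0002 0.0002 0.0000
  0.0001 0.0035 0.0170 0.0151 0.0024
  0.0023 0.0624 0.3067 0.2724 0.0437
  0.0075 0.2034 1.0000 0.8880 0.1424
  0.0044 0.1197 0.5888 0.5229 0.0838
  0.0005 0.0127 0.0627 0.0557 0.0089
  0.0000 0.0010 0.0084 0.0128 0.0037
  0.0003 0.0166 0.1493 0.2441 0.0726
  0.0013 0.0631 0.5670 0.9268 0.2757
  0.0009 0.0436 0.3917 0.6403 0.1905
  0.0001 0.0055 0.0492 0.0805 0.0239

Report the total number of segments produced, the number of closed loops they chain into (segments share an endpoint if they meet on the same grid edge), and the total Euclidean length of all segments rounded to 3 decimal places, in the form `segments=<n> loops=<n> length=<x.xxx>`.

segments=16 loops=2 length=11.940

cell (3,1): code 0100 → (3.266,2.000)–(4.000,1.361)
cell (3,2): code 1100 → (3.355,3.000)–(3.266,2.000)
cell (3,3): code 1000 → (4.000,3.532)–(3.355,3.000)
cell (4,1): code 0110 → (4.000,1.361)–(5.000,1.792)
cell (4,3): code 1001 → (5.000,3.073)–(4.000,3.532)
cell (5,1): code 0010 → (5.000,1.792)–(5.186,2.000)
cell (5,2): code 0011 → (5.186,2.000)–(5.068,3.000)
cell (5,3): code 0001 → (5.068,3.000)–(5.000,3.073)
cell (8,1): code 0100 → (8.818,2.000)–(9.000,1.849)
cell (8,2): code 1100 → (8.362,3.000)–(8.818,2.000)
cell (8,3): code 1000 → (9.000,3.669)–(8.362,3.000)
cell (9,1): code 0010 → (9.000,1.849)–(9.434,2.000)
cell (9,2): code 0111 → (9.434,2.000)–(10.000,2.399)
cell (9,3): code 1001 → (10.000,3.332)–(9.000,3.669)
cell (10,2): code 0010 → (10.000,2.399)–(10.267,3.000)
cell (10,3): code 0001 → (10.267,3.000)–(10.000,3.332)
total: 16 segments, chained into 2 closed loop(s), length Σ = 11.939798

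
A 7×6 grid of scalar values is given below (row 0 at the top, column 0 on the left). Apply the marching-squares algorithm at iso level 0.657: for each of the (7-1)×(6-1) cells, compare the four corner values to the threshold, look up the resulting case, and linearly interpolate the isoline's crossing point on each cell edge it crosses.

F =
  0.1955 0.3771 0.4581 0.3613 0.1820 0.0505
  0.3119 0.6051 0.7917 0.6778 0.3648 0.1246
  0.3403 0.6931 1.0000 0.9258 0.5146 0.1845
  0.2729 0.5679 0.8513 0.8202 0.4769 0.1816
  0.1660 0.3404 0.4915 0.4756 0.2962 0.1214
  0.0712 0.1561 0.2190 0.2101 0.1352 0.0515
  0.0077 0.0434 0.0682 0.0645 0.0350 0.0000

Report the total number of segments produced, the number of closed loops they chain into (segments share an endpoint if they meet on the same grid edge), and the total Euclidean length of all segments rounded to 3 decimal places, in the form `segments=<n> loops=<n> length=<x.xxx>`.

cell (0,1): code 0100 → (0.596,2.000)–(1.000,1.278)
cell (0,2): code 1100 → (0.934,3.000)–(0.596,2.000)
cell (0,3): code 1000 → (1.000,3.066)–(0.934,3.000)
cell (1,0): code 0100 → (1.590,1.000)–(2.000,0.898)
cell (1,1): code 1110 → (1.000,1.278)–(1.590,1.000)
cell (1,3): code 1001 → (2.000,3.654)–(1.000,3.066)
cell (2,0): code 0010 → (2.000,0.898)–(2.288,1.000)
cell (2,1): code 0111 → (2.288,1.000)–(3.000,1.314)
cell (2,3): code 1001 → (3.000,3.475)–(2.000,3.654)
cell (3,1): code 0010 → (3.000,1.314)–(3.540,2.000)
cell (3,2): code 0011 → (3.540,2.000)–(3.474,3.000)
cell (3,3): code 0001 → (3.474,3.000)–(3.000,3.475)
total: 12 segments, chained into 1 closed loop(s), length Σ = 8.856437

segments=12 loops=1 length=8.856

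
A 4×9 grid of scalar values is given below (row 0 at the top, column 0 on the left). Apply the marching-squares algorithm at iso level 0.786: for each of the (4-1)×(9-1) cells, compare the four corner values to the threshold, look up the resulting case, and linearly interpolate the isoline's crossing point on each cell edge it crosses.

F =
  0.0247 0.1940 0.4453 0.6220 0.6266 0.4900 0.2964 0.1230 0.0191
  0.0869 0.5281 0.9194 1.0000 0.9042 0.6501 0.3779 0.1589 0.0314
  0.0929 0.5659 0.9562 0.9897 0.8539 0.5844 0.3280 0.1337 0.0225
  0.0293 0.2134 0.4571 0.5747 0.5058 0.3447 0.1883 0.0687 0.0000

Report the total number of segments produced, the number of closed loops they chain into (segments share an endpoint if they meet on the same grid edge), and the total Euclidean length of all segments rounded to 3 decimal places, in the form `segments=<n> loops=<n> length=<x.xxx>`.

segments=10 loops=1 length=8.075

cell (0,1): code 0100 → (0.719,2.000)–(1.000,1.659)
cell (0,2): code 1100 → (0.434,3.000)–(0.719,2.000)
cell (0,3): code 1100 → (0.574,4.000)–(0.434,3.000)
cell (0,4): code 1000 → (1.000,4.465)–(0.574,4.000)
cell (1,1): code 0110 → (1.000,1.659)–(2.000,1.564)
cell (1,4): code 1001 → (2.000,4.252)–(1.000,4.465)
cell (2,1): code 0010 → (2.000,1.564)–(2.341,2.000)
cell (2,2): code 0011 → (2.341,2.000)–(2.491,3.000)
cell (2,3): code 0011 → (2.491,3.000)–(2.195,4.000)
cell (2,4): code 0001 → (2.195,4.000)–(2.000,4.252)
total: 10 segments, chained into 1 closed loop(s), length Σ = 8.075410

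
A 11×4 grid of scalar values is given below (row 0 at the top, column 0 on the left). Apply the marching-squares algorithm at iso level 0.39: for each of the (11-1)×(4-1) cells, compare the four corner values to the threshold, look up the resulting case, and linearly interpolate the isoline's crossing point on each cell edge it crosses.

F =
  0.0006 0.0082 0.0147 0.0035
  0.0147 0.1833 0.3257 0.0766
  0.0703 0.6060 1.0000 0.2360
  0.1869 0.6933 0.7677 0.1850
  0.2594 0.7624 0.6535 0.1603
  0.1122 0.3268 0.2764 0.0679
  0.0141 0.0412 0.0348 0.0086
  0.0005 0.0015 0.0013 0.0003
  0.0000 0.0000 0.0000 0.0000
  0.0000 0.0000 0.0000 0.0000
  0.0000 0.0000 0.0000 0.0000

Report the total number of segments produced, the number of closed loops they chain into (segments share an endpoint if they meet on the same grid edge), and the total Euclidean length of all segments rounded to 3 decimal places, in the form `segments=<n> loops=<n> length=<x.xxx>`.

cell (1,0): code 0100 → (1.489,1.000)–(2.000,0.597)
cell (1,1): code 1100 → (1.095,2.000)–(1.489,1.000)
cell (1,2): code 1000 → (2.000,2.798)–(1.095,2.000)
cell (2,0): code 0110 → (2.000,0.597)–(3.000,0.401)
cell (2,2): code 1001 → (3.000,2.648)–(2.000,2.798)
cell (3,0): code 0110 → (3.000,0.401)–(4.000,0.260)
cell (3,2): code 1001 → (4.000,2.534)–(3.000,2.648)
cell (4,0): code 0010 → (4.000,0.260)–(4.855,1.000)
cell (4,1): code 0011 → (4.855,1.000)–(4.699,2.000)
cell (4,2): code 0001 → (4.699,2.000)–(4.000,2.534)
total: 10 segments, chained into 1 closed loop(s), length Σ = 10.001470

segments=10 loops=1 length=10.001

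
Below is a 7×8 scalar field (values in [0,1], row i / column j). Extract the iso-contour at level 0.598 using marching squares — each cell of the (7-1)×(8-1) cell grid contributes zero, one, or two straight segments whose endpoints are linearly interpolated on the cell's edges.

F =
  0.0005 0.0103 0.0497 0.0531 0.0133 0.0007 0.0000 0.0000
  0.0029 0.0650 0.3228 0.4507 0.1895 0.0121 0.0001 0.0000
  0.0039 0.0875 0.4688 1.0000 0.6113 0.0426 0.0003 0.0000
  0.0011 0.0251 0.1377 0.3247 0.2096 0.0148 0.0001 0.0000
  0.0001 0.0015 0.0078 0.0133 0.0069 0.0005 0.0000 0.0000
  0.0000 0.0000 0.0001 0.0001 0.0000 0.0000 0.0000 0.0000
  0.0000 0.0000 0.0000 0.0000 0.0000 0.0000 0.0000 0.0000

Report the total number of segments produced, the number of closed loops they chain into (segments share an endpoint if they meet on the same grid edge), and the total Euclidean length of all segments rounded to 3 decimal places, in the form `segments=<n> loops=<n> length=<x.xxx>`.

cell (1,2): code 0100 → (1.268,3.000)–(2.000,2.243)
cell (1,3): code 1100 → (1.968,4.000)–(1.268,3.000)
cell (1,4): code 1000 → (2.000,4.023)–(1.968,4.000)
cell (2,2): code 0010 → (2.000,2.243)–(2.595,3.000)
cell (2,3): code 0011 → (2.595,3.000)–(2.033,4.000)
cell (2,4): code 0001 → (2.033,4.000)–(2.000,4.023)
total: 6 segments, chained into 1 closed loop(s), length Σ = 4.463429

segments=6 loops=1 length=4.463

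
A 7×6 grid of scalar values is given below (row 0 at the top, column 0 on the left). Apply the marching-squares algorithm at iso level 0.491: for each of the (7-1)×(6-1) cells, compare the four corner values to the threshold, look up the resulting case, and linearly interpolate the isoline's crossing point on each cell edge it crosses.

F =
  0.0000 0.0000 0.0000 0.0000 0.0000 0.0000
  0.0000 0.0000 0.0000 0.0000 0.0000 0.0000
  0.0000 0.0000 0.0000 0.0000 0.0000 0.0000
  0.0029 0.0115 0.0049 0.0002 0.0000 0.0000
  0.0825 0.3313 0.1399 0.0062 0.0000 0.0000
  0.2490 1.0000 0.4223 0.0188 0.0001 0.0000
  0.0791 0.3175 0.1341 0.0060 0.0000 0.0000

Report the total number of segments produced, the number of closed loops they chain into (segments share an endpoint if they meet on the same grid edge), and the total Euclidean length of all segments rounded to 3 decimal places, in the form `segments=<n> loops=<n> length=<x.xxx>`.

cell (4,0): code 0100 → (4.239,1.000)–(5.000,0.322)
cell (4,1): code 1000 → (5.000,1.881)–(4.239,1.000)
cell (5,0): code 0010 → (5.000,0.322)–(5.746,1.000)
cell (5,1): code 0001 → (5.746,1.000)–(5.000,1.881)
total: 4 segments, chained into 1 closed loop(s), length Σ = 4.345628

segments=4 loops=1 length=4.346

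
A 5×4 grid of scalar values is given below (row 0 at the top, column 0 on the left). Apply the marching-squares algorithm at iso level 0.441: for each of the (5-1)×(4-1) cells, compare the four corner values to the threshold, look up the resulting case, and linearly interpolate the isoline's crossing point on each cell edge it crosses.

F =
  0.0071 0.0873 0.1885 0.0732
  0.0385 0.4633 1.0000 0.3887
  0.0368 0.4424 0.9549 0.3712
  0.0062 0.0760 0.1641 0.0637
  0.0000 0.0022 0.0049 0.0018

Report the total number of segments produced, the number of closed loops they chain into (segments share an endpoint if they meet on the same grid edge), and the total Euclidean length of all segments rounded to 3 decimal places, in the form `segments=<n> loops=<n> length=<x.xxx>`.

segments=8 loops=1 length=6.697

cell (0,0): code 0100 → (0.941,1.000)–(1.000,0.948)
cell (0,1): code 1100 → (0.311,2.000)–(0.941,1.000)
cell (0,2): code 1000 → (1.000,2.914)–(0.311,2.000)
cell (1,0): code 0110 → (1.000,0.948)–(2.000,0.997)
cell (1,2): code 1001 → (2.000,2.880)–(1.000,2.914)
cell (2,0): code 0010 → (2.000,0.997)–(2.004,1.000)
cell (2,1): code 0011 → (2.004,1.000)–(2.650,2.000)
cell (2,2): code 0001 → (2.650,2.000)–(2.000,2.880)
total: 8 segments, chained into 1 closed loop(s), length Σ = 6.697461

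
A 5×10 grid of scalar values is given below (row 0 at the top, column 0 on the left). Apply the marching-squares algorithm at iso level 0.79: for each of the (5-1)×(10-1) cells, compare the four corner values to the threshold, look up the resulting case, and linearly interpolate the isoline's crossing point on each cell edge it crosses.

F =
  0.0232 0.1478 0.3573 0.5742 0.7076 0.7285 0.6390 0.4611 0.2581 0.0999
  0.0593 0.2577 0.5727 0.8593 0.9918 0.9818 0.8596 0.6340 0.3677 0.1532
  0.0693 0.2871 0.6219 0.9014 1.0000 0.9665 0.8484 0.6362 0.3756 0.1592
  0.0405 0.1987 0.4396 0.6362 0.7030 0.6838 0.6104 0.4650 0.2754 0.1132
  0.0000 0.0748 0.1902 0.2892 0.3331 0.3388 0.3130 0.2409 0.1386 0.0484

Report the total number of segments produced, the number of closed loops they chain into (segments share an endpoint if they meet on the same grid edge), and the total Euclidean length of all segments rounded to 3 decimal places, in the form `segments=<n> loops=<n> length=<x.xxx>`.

segments=12 loops=1 length=10.056

cell (0,2): code 0100 → (0.757,3.000)–(1.000,2.758)
cell (0,3): code 1100 → (0.290,4.000)–(0.757,3.000)
cell (0,4): code 1100 → (0.243,5.000)–(0.290,4.000)
cell (0,5): code 1100 → (0.684,6.000)–(0.243,5.000)
cell (0,6): code 1000 → (1.000,6.309)–(0.684,6.000)
cell (1,2): code 0110 → (1.000,2.758)–(2.000,2.601)
cell (1,6): code 1001 → (2.000,6.275)–(1.000,6.309)
cell (2,2): code 0010 → (2.000,2.601)–(2.420,3.000)
cell (2,3): code 0011 → (2.420,3.000)–(2.707,4.000)
cell (2,4): code 0011 → (2.707,4.000)–(2.624,5.000)
cell (2,5): code 0011 → (2.624,5.000)–(2.245,6.000)
cell (2,6): code 0001 → (2.245,6.000)–(2.000,6.275)
total: 12 segments, chained into 1 closed loop(s), length Σ = 10.055842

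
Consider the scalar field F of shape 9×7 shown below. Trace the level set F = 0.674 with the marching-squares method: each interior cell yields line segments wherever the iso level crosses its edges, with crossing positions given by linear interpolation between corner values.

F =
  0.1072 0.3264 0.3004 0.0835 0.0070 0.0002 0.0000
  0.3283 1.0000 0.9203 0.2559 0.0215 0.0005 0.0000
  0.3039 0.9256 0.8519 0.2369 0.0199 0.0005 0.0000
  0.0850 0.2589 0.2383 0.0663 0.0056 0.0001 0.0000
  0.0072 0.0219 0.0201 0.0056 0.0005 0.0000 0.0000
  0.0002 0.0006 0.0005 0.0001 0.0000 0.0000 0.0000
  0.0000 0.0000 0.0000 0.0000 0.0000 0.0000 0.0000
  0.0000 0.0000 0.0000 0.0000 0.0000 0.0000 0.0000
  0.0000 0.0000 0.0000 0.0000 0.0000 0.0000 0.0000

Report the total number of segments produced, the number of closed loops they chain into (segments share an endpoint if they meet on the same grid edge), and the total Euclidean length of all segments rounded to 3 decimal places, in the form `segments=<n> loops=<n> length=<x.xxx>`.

segments=8 loops=1 length=6.206

cell (0,0): code 0100 → (0.516,1.000)–(1.000,0.515)
cell (0,1): code 1100 → (0.603,2.000)–(0.516,1.000)
cell (0,2): code 1000 → (1.000,2.371)–(0.603,2.000)
cell (1,0): code 0110 → (1.000,0.515)–(2.000,0.595)
cell (1,2): code 1001 → (2.000,2.289)–(1.000,2.371)
cell (2,0): code 0010 → (2.000,0.595)–(2.377,1.000)
cell (2,1): code 0011 → (2.377,1.000)–(2.290,2.000)
cell (2,2): code 0001 → (2.290,2.000)–(2.000,2.289)
total: 8 segments, chained into 1 closed loop(s), length Σ = 6.205832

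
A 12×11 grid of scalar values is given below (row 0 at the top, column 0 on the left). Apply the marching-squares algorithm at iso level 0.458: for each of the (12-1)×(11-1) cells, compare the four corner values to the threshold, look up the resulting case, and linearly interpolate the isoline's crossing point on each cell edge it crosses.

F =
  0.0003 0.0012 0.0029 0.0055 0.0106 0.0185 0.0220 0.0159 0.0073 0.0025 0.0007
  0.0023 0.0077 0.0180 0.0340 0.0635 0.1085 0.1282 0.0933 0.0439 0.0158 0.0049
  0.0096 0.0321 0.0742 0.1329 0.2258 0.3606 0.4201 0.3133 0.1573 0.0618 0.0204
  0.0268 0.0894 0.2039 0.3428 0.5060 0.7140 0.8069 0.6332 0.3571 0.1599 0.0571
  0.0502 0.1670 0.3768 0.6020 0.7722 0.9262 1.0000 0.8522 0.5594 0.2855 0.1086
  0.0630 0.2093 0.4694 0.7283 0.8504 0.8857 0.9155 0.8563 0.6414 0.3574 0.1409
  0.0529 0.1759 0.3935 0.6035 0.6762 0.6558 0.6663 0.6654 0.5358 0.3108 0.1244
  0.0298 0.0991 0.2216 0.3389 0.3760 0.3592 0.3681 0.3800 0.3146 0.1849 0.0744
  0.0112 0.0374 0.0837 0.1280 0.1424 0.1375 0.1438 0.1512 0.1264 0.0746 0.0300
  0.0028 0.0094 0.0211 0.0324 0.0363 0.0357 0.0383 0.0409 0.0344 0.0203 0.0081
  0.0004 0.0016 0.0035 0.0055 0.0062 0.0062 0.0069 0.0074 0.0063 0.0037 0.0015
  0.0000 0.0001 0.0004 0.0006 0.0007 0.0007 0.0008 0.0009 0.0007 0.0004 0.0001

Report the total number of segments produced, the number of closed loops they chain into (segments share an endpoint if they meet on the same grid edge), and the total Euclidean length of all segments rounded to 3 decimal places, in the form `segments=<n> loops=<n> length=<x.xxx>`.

cell (2,3): code 0100 → (2.829,4.000)–(3.000,3.706)
cell (2,4): code 1100 → (2.276,5.000)–(2.829,4.000)
cell (2,5): code 1100 → (2.098,6.000)–(2.276,5.000)
cell (2,6): code 1100 → (2.452,7.000)–(2.098,6.000)
cell (2,7): code 1000 → (3.000,7.635)–(2.452,7.000)
cell (3,2): code 0100 → (3.444,3.000)–(4.000,2.361)
cell (3,3): code 1110 → (3.000,3.706)–(3.444,3.000)
cell (3,7): code 1101 → (3.499,8.000)–(3.000,7.635)
cell (3,8): code 1000 → (4.000,8.370)–(3.499,8.000)
cell (4,1): code 0100 → (4.877,2.000)–(5.000,1.956)
cell (4,2): code 1110 → (4.000,2.361)–(4.877,2.000)
cell (4,8): code 1001 → (5.000,8.646)–(4.000,8.370)
cell (5,1): code 0010 → (5.000,1.956)–(5.150,2.000)
cell (5,2): code 0111 → (5.150,2.000)–(6.000,2.307)
cell (5,8): code 1001 → (6.000,8.346)–(5.000,8.646)
cell (6,2): code 0010 → (6.000,2.307)–(6.550,3.000)
cell (6,3): code 0011 → (6.550,3.000)–(6.727,4.000)
cell (6,4): code 0011 → (6.727,4.000)–(6.667,5.000)
cell (6,5): code 0011 → (6.667,5.000)–(6.699,6.000)
cell (6,6): code 0011 → (6.699,6.000)–(6.727,7.000)
cell (6,7): code 0011 → (6.727,7.000)–(6.352,8.000)
cell (6,8): code 0001 → (6.352,8.000)–(6.000,8.346)
total: 22 segments, chained into 1 closed loop(s), length Σ = 18.004749

segments=22 loops=1 length=18.005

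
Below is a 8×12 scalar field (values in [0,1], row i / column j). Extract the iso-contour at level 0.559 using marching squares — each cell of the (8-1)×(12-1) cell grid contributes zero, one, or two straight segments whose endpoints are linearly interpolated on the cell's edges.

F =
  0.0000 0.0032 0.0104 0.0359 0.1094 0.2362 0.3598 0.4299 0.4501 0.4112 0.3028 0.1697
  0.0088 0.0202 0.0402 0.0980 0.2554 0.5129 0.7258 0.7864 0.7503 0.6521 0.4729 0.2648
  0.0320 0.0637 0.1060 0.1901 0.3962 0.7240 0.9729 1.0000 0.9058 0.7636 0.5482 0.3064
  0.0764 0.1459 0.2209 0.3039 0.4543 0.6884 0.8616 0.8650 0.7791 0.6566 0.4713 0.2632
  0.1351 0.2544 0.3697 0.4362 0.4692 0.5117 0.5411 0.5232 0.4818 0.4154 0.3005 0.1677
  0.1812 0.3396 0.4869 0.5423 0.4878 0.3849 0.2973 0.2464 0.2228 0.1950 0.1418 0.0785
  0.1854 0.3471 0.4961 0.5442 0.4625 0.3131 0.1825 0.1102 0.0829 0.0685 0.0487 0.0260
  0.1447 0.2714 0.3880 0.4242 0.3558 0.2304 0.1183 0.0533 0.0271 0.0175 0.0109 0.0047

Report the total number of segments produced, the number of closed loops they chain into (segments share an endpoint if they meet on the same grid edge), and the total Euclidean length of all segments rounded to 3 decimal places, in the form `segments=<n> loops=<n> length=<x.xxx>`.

segments=16 loops=1 length=14.686

cell (0,5): code 0100 → (0.544,6.000)–(1.000,5.217)
cell (0,6): code 1100 → (0.362,7.000)–(0.544,6.000)
cell (0,7): code 1100 → (0.363,8.000)–(0.362,7.000)
cell (0,8): code 1100 → (0.614,9.000)–(0.363,8.000)
cell (0,9): code 1000 → (1.000,9.520)–(0.614,9.000)
cell (1,4): code 0100 → (1.218,5.000)–(2.000,4.497)
cell (1,5): code 1110 → (1.000,5.217)–(1.218,5.000)
cell (1,9): code 1001 → (2.000,9.950)–(1.000,9.520)
cell (2,4): code 0110 → (2.000,4.497)–(3.000,4.447)
cell (2,9): code 1001 → (3.000,9.527)–(2.000,9.950)
cell (3,4): code 0010 → (3.000,4.447)–(3.732,5.000)
cell (3,5): code 0011 → (3.732,5.000)–(3.944,6.000)
cell (3,6): code 0011 → (3.944,6.000)–(3.895,7.000)
cell (3,7): code 0011 → (3.895,7.000)–(3.740,8.000)
cell (3,8): code 0011 → (3.740,8.000)–(3.405,9.000)
cell (3,9): code 0001 → (3.405,9.000)–(3.000,9.527)
total: 16 segments, chained into 1 closed loop(s), length Σ = 14.686098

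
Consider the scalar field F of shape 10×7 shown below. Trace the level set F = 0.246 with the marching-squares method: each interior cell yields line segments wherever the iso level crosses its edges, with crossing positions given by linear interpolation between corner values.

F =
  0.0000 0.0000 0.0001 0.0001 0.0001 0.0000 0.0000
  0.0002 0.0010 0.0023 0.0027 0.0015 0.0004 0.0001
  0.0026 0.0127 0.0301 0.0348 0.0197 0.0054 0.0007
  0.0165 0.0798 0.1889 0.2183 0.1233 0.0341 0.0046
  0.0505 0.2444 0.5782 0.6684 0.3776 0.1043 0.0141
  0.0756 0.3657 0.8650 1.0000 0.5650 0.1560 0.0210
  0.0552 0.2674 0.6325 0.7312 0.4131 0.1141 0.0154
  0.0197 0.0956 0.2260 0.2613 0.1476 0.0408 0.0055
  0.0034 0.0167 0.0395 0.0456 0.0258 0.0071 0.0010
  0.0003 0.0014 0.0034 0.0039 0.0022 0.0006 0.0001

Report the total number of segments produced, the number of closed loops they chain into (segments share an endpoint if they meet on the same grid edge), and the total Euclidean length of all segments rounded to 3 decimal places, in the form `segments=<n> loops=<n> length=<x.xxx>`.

segments=16 loops=1 length=12.706

cell (3,1): code 0100 → (3.147,2.000)–(4.000,1.005)
cell (3,2): code 1100 → (3.062,3.000)–(3.147,2.000)
cell (3,3): code 1100 → (3.483,4.000)–(3.062,3.000)
cell (3,4): code 1000 → (4.000,4.482)–(3.483,4.000)
cell (4,0): code 0100 → (4.013,1.000)–(5.000,0.587)
cell (4,1): code 1110 → (4.000,1.005)–(4.013,1.000)
cell (4,4): code 1001 → (5.000,4.780)–(4.000,4.482)
cell (5,0): code 0110 → (5.000,0.587)–(6.000,0.899)
cell (5,4): code 1001 → (6.000,4.559)–(5.000,4.780)
cell (6,0): code 0010 → (6.000,0.899)–(6.125,1.000)
cell (6,1): code 0011 → (6.125,1.000)–(6.951,2.000)
cell (6,2): code 0111 → (6.951,2.000)–(7.000,2.567)
cell (6,3): code 1011 → (7.000,3.135)–(6.629,4.000)
cell (6,4): code 0001 → (6.629,4.000)–(6.000,4.559)
cell (7,2): code 0010 → (7.000,2.567)–(7.071,3.000)
cell (7,3): code 0001 → (7.071,3.000)–(7.000,3.135)
total: 16 segments, chained into 1 closed loop(s), length Σ = 12.705879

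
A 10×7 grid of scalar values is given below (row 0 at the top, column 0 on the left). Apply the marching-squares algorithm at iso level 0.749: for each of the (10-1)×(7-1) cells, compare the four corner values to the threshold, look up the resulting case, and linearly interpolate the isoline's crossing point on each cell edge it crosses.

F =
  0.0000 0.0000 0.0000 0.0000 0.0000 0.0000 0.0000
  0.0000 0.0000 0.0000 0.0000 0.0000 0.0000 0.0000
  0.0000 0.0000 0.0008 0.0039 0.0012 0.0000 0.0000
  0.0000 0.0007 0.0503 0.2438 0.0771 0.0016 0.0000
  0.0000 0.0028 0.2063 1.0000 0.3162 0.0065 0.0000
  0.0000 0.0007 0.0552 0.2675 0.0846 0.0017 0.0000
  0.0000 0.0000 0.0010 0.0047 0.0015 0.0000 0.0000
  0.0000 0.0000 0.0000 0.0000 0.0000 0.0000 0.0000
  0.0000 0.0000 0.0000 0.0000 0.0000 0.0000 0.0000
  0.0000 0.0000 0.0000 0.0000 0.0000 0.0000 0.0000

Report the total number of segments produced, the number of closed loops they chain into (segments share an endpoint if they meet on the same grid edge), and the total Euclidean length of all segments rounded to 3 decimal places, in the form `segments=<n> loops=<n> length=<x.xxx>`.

cell (3,2): code 0100 → (3.668,3.000)–(4.000,2.684)
cell (3,3): code 1000 → (4.000,3.367)–(3.668,3.000)
cell (4,2): code 0010 → (4.000,2.684)–(4.343,3.000)
cell (4,3): code 0001 → (4.343,3.000)–(4.000,3.367)
total: 4 segments, chained into 1 closed loop(s), length Σ = 1.921778

segments=4 loops=1 length=1.922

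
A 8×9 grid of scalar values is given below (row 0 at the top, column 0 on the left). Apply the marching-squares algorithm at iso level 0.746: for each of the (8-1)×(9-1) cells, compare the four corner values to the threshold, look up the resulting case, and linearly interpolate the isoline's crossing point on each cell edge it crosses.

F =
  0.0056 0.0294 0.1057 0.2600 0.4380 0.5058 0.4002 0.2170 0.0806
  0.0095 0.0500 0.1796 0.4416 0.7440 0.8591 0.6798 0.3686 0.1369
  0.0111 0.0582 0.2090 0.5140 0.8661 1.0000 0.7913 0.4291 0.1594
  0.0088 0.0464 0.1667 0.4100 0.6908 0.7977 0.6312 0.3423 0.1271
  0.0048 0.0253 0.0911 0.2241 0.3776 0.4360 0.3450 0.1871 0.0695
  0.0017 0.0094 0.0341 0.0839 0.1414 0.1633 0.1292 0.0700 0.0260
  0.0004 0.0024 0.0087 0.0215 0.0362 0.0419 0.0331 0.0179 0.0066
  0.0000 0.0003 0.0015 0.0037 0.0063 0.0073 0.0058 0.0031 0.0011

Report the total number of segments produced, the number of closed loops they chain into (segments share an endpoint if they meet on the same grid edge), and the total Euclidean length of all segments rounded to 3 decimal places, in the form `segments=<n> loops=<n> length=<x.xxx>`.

cell (0,4): code 0100 → (0.680,5.000)–(1.000,4.017)
cell (0,5): code 1000 → (1.000,5.631)–(0.680,5.000)
cell (1,3): code 0100 → (1.016,4.000)–(2.000,3.659)
cell (1,4): code 1110 → (1.000,4.017)–(1.016,4.000)
cell (1,5): code 1101 → (1.594,6.000)–(1.000,5.631)
cell (1,6): code 1000 → (2.000,6.125)–(1.594,6.000)
cell (2,3): code 0010 → (2.000,3.659)–(2.685,4.000)
cell (2,4): code 0111 → (2.685,4.000)–(3.000,4.516)
cell (2,5): code 1011 → (3.000,5.311)–(2.283,6.000)
cell (2,6): code 0001 → (2.283,6.000)–(2.000,6.125)
cell (3,4): code 0010 → (3.000,4.516)–(3.143,5.000)
cell (3,5): code 0001 → (3.143,5.000)–(3.000,5.311)
total: 12 segments, chained into 1 closed loop(s), length Σ = 7.450437

segments=12 loops=1 length=7.450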